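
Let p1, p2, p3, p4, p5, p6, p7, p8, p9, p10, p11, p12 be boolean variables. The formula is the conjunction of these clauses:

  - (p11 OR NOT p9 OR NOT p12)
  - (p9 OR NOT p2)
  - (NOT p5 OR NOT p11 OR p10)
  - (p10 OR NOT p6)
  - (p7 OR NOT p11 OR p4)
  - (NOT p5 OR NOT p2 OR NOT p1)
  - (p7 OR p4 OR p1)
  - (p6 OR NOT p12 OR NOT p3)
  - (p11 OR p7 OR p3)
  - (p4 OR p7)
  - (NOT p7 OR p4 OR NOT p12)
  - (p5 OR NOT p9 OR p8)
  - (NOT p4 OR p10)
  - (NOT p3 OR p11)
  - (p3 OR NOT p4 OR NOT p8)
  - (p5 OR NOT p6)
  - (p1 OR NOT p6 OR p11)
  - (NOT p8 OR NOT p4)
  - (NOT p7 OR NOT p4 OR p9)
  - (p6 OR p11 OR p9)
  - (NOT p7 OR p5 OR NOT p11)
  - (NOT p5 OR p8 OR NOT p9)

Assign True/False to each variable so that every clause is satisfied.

p1=True, p2=True, p3=False, p4=False, p5=False, p6=False, p7=True, p8=True, p9=True, p10=True, p11=False, p12=False

Check each clause:
  1. (p11 OR NOT p9 OR NOT p12) — NOT p12 is true.
  2. (NOT p2 OR p9) — p9 is true.
  3. (p10 OR NOT p11 OR NOT p5) — p10 is true.
  4. (p10 OR NOT p6) — p10 is true.
  5. (p7 OR NOT p11 OR p4) — NOT p11 is true.
  6. (NOT p2 OR NOT p5 OR NOT p1) — NOT p5 is true.
  7. (p7 OR p4 OR p1) — p1 is true.
  8. (p6 OR NOT p3 OR NOT p12) — NOT p12 is true.
  9. (p11 OR p7 OR p3) — p7 is true.
  10. (p7 OR p4) — p7 is true.
  11. (NOT p7 OR NOT p12 OR p4) — NOT p12 is true.
  12. (p5 OR p8 OR NOT p9) — p8 is true.
  13. (NOT p4 OR p10) — p10 is true.
  14. (p11 OR NOT p3) — NOT p3 is true.
  15. (NOT p4 OR NOT p8 OR p3) — NOT p4 is true.
  16. (NOT p6 OR p5) — NOT p6 is true.
  17. (p11 OR p1 OR NOT p6) — p1 is true.
  18. (NOT p8 OR NOT p4) — NOT p4 is true.
  19. (NOT p4 OR NOT p7 OR p9) — NOT p4 is true.
  20. (p6 OR p11 OR p9) — p9 is true.
  21. (p5 OR NOT p11 OR NOT p7) — NOT p11 is true.
  22. (p8 OR NOT p5 OR NOT p9) — p8 is true.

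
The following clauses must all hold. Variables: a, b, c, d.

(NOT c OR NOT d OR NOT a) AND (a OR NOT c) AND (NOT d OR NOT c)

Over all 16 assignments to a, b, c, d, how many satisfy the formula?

10

Case analysis on c and a:
  c=1, a=1: remaining (b,d) ∈ {(0,0); (1,0)} — 2.
  c=1, a=0: a clause becomes empty — 0.
  c=0, a=1: remaining (b,d) ∈ {(0,0); (0,1); (1,0); (1,1)} — 4.
  c=0, a=0: remaining (b,d) ∈ {(0,0); (0,1); (1,0); (1,1)} — 4.
Total: 2 + 0 + 4 + 4 = 10.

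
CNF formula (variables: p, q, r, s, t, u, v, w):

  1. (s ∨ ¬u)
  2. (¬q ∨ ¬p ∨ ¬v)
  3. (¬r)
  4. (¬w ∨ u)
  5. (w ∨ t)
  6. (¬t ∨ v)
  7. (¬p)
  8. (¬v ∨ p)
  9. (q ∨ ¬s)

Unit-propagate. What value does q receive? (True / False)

(¬r) is a unit clause: r = False.
(¬p) stands alone — p = False.
From (p ∨ ¬v) and p = False: v = False.
In (v ∨ ¬t), v is now false; ¬t must hold, so t = False.
(t ∨ w) with t = False leaves only w, so w = True.
(¬w ∨ u): since w = True, the clause reduces to (u). u = True.
From (¬u ∨ s) and u = True: s = True.
(¬s ∨ q): since s = True, the clause reduces to (q). q = True.

True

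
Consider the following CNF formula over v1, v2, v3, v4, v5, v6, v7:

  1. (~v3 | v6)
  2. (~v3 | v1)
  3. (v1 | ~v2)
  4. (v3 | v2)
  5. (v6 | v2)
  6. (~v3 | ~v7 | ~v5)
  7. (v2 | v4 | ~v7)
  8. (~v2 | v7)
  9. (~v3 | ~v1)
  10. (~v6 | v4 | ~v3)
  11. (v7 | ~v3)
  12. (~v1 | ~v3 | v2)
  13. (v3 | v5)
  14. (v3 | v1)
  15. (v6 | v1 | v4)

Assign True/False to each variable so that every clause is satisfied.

v1 = True, v2 = True, v3 = False, v4 = True, v5 = True, v6 = False, v7 = True

Check each clause:
  1. (~v3 | v6) — ~v3 is true.
  2. (v1 | ~v3) — v1 is true.
  3. (~v2 | v1) — v1 is true.
  4. (v2 | v3) — v2 is true.
  5. (v2 | v6) — v2 is true.
  6. (~v5 | ~v3 | ~v7) — ~v3 is true.
  7. (v4 | ~v7 | v2) — v2 is true.
  8. (~v2 | v7) — v7 is true.
  9. (~v1 | ~v3) — ~v3 is true.
  10. (~v3 | v4 | ~v6) — ~v6 is true.
  11. (~v3 | v7) — ~v3 is true.
  12. (~v1 | ~v3 | v2) — v2 is true.
  13. (v5 | v3) — v5 is true.
  14. (v1 | v3) — v1 is true.
  15. (v4 | v1 | v6) — v1 is true.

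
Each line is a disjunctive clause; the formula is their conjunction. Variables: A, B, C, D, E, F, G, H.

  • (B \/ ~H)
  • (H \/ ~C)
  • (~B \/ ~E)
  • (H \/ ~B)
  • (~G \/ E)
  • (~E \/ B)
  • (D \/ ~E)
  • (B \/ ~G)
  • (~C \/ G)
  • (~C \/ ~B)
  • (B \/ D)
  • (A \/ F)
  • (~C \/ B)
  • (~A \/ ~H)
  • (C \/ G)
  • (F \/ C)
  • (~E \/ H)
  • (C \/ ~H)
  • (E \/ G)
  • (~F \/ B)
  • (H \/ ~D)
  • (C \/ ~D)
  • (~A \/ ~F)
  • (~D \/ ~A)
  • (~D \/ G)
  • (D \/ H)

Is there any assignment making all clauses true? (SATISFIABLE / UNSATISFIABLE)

B = True:
  propagation gives E=False, H=True, G=False; an empty clause results — contradiction.
B = False:
  propagation gives H=False, C=False, E=False, G=False; an empty clause results — contradiction.
Every branch closes, so no satisfying assignment exists.

UNSATISFIABLE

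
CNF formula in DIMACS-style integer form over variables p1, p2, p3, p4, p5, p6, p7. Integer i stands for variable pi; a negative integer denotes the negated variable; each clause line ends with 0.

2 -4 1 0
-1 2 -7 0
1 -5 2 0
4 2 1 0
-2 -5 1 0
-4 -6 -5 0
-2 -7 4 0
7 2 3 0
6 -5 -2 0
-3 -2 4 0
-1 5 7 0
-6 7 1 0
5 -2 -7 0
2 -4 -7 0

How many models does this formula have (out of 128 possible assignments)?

Split on p2, then p1.
  p2=1, p1=1: remaining (p3,p4,p5,p6,p7) ∈ {(0,0,1,1,0)} — 1.
  p2=1, p1=0: remaining (p3,p4,p5,p6,p7) ∈ {(0,0,0,0,0); (0,1,0,0,0); (1,1,0,0,0)} — 3.
  p2=0, p1=1: remaining (p3,p4,p5,p6,p7) ∈ {(1,0,1,0,0); (1,0,1,1,0); (1,1,1,0,0)} — 3.
  p2=0, p1=0: a clause becomes empty — 0.
Total: 1 + 3 + 3 + 0 = 7.

7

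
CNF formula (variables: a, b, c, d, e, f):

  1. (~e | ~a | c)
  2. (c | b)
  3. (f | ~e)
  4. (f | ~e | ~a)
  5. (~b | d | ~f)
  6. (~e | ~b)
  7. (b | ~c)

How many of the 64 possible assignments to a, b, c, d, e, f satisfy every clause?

Case analysis on b and e:
  b=T, e=T: a clause becomes empty — 0.
  b=T, e=F: a, c free; 3 ways for (d,f) × 2^2 = 12.
  b=F, e=T: a clause becomes empty — 0.
  b=F, e=F: a clause becomes empty — 0.
Total: 0 + 12 + 0 + 0 = 12.

12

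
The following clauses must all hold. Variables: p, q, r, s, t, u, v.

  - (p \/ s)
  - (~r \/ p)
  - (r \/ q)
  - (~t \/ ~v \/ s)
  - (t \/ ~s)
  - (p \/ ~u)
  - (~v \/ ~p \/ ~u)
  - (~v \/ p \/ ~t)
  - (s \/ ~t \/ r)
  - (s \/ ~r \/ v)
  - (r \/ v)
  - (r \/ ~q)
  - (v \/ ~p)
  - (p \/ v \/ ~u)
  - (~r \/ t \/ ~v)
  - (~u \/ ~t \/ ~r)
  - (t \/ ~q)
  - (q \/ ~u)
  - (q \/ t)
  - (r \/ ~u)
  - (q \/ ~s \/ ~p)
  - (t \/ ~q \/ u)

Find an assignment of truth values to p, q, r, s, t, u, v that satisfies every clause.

p=T, q=T, r=T, s=T, t=T, u=F, v=T

Check each clause:
  1. (p \/ s) — p is true.
  2. (~r \/ p) — p is true.
  3. (q \/ r) — q is true.
  4. (s \/ ~v \/ ~t) — s is true.
  5. (t \/ ~s) — t is true.
  6. (~u \/ p) — p is true.
  7. (~p \/ ~u \/ ~v) — ~u is true.
  8. (~t \/ p \/ ~v) — p is true.
  9. (s \/ ~t \/ r) — r is true.
  10. (v \/ ~r \/ s) — s is true.
  11. (v \/ r) — r is true.
  12. (~q \/ r) — r is true.
  13. (v \/ ~p) — v is true.
  14. (~u \/ p \/ v) — p is true.
  15. (t \/ ~v \/ ~r) — t is true.
  16. (~t \/ ~u \/ ~r) — ~u is true.
  17. (~q \/ t) — t is true.
  18. (q \/ ~u) — ~u is true.
  19. (q \/ t) — q is true.
  20. (r \/ ~u) — ~u is true.
  21. (~p \/ q \/ ~s) — q is true.
  22. (~q \/ t \/ u) — t is true.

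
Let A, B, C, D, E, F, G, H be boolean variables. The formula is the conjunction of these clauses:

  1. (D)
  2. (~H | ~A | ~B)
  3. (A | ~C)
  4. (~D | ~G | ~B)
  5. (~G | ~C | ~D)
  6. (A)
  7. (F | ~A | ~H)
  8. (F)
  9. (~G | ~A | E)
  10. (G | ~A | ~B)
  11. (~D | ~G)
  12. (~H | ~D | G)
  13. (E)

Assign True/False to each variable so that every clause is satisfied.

(D) is a unit clause, so D = True.
Unit propagation: (A) forces A = True.
(F) is a unit clause, so F = True.
Unit propagation: (~G) forces G = False.
(~B) is a unit clause, so B = False.
Unit propagation: (~H) forces H = False.
Unit propagation: (E) forces E = True.
C is now unconstrained; take C = False.
Every clause has at least one true literal under this assignment.

A=T, B=F, C=F, D=T, E=T, F=T, G=F, H=F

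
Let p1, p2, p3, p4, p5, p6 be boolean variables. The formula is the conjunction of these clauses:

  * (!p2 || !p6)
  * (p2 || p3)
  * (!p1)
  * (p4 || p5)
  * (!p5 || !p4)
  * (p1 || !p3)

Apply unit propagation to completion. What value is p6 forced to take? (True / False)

(!p1) is a unit clause: p1 = False.
(!p3 || p1) with p1 = False leaves only !p3, so p3 = False.
In (p3 || p2), p3 is now false; p2 must hold, so p2 = True.
(!p6 || !p2) with p2 = True leaves only !p6, so p6 = False.

False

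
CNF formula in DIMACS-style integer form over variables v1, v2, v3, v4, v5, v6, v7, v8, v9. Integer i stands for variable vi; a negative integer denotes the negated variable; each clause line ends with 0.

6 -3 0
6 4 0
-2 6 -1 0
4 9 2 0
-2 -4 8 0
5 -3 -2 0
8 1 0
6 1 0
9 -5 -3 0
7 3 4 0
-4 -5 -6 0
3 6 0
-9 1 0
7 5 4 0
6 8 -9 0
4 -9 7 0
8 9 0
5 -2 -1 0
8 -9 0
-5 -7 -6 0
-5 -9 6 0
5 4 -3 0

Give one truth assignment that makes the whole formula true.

v1=F, v2=T, v3=F, v4=T, v5=F, v6=T, v7=F, v8=T, v9=F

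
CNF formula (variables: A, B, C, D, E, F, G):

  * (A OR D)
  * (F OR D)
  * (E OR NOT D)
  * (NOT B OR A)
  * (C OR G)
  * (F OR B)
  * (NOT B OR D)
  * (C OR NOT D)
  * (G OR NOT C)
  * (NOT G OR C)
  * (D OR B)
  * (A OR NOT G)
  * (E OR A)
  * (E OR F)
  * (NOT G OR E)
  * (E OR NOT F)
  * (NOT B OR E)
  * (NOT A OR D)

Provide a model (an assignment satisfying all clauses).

A=1, B=0, C=1, D=1, E=1, F=1, G=1

Pure literal: E appears only positively; assign E = True.
Branch on A: take A = True.
  then D is forced to True.
  then C is forced to True.
  then G is forced to True.
Try B = False.
  then F is forced to True.
Every clause has at least one true literal under this assignment.
Check each clause:
  1. (D OR A) — A is true.
  2. (D OR F) — D is true.
  3. (NOT D OR E) — E is true.
  4. (NOT B OR A) — A is true.
  5. (C OR G) — C is true.
  6. (F OR B) — F is true.
  7. (NOT B OR D) — D is true.
  8. (NOT D OR C) — C is true.
  9. (NOT C OR G) — G is true.
  10. (C OR NOT G) — C is true.
  11. (B OR D) — D is true.
  12. (NOT G OR A) — A is true.
  13. (A OR E) — A is true.
  14. (E OR F) — E is true.
  15. (NOT G OR E) — E is true.
  16. (E OR NOT F) — E is true.
  17. (E OR NOT B) — E is true.
  18. (NOT A OR D) — D is true.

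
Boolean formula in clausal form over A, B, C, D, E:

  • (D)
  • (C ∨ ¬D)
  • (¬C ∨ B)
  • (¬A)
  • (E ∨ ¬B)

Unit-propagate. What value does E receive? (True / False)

True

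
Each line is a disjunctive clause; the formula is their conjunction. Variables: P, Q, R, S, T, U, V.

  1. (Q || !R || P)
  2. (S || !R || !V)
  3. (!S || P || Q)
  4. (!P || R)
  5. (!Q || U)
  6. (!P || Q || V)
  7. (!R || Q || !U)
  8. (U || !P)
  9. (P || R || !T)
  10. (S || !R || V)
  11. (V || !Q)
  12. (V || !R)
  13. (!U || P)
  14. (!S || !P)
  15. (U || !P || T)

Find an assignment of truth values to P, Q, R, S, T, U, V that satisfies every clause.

P = 0, Q = 0, R = 0, S = 0, T = 0, U = 0, V = 0

Check each clause:
  1. (!R || Q || P) — !R is true.
  2. (!R || S || !V) — !V is true.
  3. (P || !S || Q) — !S is true.
  4. (!P || R) — !P is true.
  5. (!Q || U) — !Q is true.
  6. (Q || !P || V) — !P is true.
  7. (!R || !U || Q) — !U is true.
  8. (U || !P) — !P is true.
  9. (!T || P || R) — !T is true.
  10. (V || !R || S) — !R is true.
  11. (!Q || V) — !Q is true.
  12. (V || !R) — !R is true.
  13. (P || !U) — !U is true.
  14. (!P || !S) — !S is true.
  15. (T || !P || U) — !P is true.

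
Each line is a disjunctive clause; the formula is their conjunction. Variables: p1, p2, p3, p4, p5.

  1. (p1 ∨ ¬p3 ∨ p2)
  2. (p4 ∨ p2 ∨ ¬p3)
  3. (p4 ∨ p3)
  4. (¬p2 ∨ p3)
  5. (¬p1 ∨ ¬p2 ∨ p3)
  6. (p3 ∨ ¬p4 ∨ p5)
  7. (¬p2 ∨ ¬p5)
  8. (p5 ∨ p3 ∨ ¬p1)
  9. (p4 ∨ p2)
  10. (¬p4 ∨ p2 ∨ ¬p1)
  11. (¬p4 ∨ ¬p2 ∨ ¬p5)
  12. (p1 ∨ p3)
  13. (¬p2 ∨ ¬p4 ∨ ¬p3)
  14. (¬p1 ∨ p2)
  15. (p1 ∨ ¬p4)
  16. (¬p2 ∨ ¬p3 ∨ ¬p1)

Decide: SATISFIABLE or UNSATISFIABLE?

Branch on p1: take p1 = False.
  then p3 is forced to True.
  then p2 is forced to True.
  then p5 is forced to False.
  then p4 is forced to False.
Every clause has at least one true literal under this assignment.
So p1 = F, p2 = T, p3 = T, p4 = F, p5 = F is a satisfying assignment.

SATISFIABLE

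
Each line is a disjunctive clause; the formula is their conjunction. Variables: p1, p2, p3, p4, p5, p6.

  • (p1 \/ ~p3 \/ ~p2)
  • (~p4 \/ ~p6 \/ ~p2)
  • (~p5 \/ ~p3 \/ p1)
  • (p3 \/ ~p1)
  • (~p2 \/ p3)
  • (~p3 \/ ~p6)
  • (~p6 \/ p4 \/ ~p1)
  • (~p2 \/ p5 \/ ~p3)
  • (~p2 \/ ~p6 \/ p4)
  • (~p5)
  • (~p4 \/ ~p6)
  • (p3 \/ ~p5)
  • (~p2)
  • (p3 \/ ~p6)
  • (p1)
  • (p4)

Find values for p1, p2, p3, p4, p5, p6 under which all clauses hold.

(~p5) is a unit clause, so p5 = False.
(~p2) is a unit clause, so p2 = False.
Unit propagation: (p1) forces p1 = True.
The clause (p3) is unit: p3 must be True.
The clause (~p6) is unit: p6 must be False.
The clause (p4) is unit: p4 must be True.
Check each clause:
  1. (~p3 \/ p1 \/ ~p2) — p1 is true.
  2. (~p4 \/ ~p2 \/ ~p6) — ~p6 is true.
  3. (~p3 \/ ~p5 \/ p1) — p1 is true.
  4. (~p1 \/ p3) — p3 is true.
  5. (~p2 \/ p3) — p3 is true.
  6. (~p6 \/ ~p3) — ~p6 is true.
  7. (~p6 \/ ~p1 \/ p4) — ~p6 is true.
  8. (p5 \/ ~p2 \/ ~p3) — ~p2 is true.
  9. (~p6 \/ ~p2 \/ p4) — ~p6 is true.
  10. (~p5) — ~p5 is true.
  11. (~p6 \/ ~p4) — ~p6 is true.
  12. (p3 \/ ~p5) — p3 is true.
  13. (~p2) — ~p2 is true.
  14. (~p6 \/ p3) — ~p6 is true.
  15. (p1) — p1 is true.
  16. (p4) — p4 is true.

p1=True, p2=False, p3=True, p4=True, p5=False, p6=False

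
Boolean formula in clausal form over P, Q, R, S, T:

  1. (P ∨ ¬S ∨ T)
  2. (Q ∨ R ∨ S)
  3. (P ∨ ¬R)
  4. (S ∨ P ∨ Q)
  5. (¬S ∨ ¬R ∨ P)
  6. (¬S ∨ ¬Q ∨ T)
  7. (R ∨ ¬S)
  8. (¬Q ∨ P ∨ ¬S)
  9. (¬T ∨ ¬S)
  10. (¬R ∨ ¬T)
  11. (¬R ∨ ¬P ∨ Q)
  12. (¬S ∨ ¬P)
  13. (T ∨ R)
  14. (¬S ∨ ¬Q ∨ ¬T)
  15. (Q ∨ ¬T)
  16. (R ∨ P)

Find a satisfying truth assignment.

Branch on P: take P = True.
  then S is forced to False.
Try Q = True.
Set R = False and propagate.
  then T is forced to True.

P = True, Q = True, R = False, S = False, T = True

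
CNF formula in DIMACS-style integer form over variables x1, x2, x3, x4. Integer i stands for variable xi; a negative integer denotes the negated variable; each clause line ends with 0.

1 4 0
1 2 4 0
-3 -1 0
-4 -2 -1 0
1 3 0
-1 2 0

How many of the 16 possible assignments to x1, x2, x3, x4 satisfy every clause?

3

Satisfying assignments:
  x1=F x2=F x3=T x4=T
  x1=F x2=T x3=T x4=T
  x1=T x2=T x3=F x4=F
Count: 3.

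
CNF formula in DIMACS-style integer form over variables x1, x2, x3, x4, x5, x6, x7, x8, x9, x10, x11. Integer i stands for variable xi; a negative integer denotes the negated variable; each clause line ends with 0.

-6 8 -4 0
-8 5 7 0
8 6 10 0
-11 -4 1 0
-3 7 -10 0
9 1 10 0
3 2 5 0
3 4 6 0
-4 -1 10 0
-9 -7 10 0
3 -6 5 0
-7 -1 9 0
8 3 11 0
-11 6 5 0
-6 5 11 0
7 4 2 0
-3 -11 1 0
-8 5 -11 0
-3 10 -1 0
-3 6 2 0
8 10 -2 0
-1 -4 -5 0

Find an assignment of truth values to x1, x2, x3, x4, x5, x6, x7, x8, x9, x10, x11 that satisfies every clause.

Try x1 = True.
Set x2 = False and propagate.
For the remaining variables, x3 = True, x4 = False, x5 = True, x6 = True, x7 = True, x8 = True, x9 = True, x10 = True, x11 = False works.
Check each clause:
  1. (~x4 \/ ~x6 \/ x8) — x8 is true.
  2. (~x8 \/ x5 \/ x7) — x5 is true.
  3. (x8 \/ x6 \/ x10) — x8 is true.
  4. (~x11 \/ ~x4 \/ x1) — x1 is true.
  5. (~x3 \/ x7 \/ ~x10) — x7 is true.
  6. (x10 \/ x1 \/ x9) — x9 is true.
  7. (x5 \/ x2 \/ x3) — x3 is true.
  8. (x4 \/ x3 \/ x6) — x3 is true.
  9. (x10 \/ ~x4 \/ ~x1) — x10 is true.
  10. (~x9 \/ x10 \/ ~x7) — x10 is true.
  11. (x3 \/ ~x6 \/ x5) — x3 is true.
  12. (~x7 \/ x9 \/ ~x1) — x9 is true.
  13. (x11 \/ x8 \/ x3) — x3 is true.
  14. (x5 \/ x6 \/ ~x11) — ~x11 is true.
  15. (~x6 \/ x11 \/ x5) — x5 is true.
  16. (x2 \/ x7 \/ x4) — x7 is true.
  17. (~x3 \/ x1 \/ ~x11) — x1 is true.
  18. (~x8 \/ x5 \/ ~x11) — x5 is true.
  19. (x10 \/ ~x1 \/ ~x3) — x10 is true.
  20. (x2 \/ x6 \/ ~x3) — x6 is true.
  21. (~x2 \/ x10 \/ x8) — x8 is true.
  22. (~x4 \/ ~x5 \/ ~x1) — ~x4 is true.

x1=True, x2=False, x3=True, x4=False, x5=True, x6=True, x7=True, x8=True, x9=True, x10=True, x11=False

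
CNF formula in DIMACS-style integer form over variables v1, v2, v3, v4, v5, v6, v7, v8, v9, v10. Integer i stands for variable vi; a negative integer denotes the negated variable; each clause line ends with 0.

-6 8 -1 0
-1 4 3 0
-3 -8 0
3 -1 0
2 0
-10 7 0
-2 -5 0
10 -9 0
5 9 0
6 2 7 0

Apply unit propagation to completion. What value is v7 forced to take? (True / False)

(v2) is a unit clause: v2 = True.
In (NOT v2 OR NOT v5), NOT v2 is now false; NOT v5 must hold, so v5 = False.
(v9 OR v5): since v5 = False, the clause reduces to (v9). v9 = True.
From (v10 OR NOT v9) and v9 = True: v10 = True.
From (v7 OR NOT v10) and v10 = True: v7 = True.

True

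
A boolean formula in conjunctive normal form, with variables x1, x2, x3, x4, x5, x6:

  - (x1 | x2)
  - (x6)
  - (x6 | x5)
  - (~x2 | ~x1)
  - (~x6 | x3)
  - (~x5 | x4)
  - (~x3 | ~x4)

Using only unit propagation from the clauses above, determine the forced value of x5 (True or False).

False

Unit clause (x6) sets x6 = True.
In (x3 | ~x6), ~x6 is now false; x3 must hold, so x3 = True.
(~x3 | ~x4) with x3 = True leaves only ~x4, so x4 = False.
In (x4 | ~x5), x4 is now false; ~x5 must hold, so x5 = False.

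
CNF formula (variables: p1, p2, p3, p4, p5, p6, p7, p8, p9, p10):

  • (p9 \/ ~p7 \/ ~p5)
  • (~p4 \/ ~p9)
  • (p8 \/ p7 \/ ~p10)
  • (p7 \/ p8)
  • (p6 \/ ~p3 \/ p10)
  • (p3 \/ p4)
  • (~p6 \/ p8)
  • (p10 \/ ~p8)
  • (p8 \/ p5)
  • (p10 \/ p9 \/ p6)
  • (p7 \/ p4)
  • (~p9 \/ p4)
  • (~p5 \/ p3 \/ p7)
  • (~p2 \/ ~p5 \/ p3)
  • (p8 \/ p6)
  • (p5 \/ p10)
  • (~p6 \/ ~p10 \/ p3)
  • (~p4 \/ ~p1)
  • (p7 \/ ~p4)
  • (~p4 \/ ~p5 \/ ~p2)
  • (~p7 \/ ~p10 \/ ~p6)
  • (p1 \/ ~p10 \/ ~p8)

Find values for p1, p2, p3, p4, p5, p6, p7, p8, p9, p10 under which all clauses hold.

p1=T  p2=T  p3=T  p4=F  p5=F  p6=F  p7=T  p8=T  p9=F  p10=T

Set p1 = True and propagate.
  then p4 is forced to False.
  then p3 is forced to True.
  then p7 is forced to True.
  then p9 is forced to False.
  then p5 is forced to False.
  then p8 is forced to True.
  then p10 is forced to True.
  then p6 is forced to False.
p2 is now unconstrained; take p2 = True.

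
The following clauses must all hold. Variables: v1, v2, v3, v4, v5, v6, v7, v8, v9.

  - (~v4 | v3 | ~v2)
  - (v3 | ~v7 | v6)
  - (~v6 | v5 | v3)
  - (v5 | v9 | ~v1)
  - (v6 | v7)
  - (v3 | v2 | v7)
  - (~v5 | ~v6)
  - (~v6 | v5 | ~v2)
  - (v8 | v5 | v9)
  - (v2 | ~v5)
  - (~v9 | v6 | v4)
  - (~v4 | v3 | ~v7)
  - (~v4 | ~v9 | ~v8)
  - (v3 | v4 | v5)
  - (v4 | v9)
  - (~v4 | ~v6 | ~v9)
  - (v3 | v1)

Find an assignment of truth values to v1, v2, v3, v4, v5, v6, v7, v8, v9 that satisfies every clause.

v3 occurs only positively in the remaining clauses — set v3 = True.
Try v1 = False.
Branch on v2: take v2 = False.
  then v5 is forced to False.
The remaining clauses are satisfied by v4 = True, v6 = True, v7 = False, v8 = True, v9 = False.
Every clause has at least one true literal under this assignment.
Check each clause:
  1. (v3 | ~v4 | ~v2) — v3 is true.
  2. (v6 | ~v7 | v3) — ~v7 is true.
  3. (v3 | ~v6 | v5) — v3 is true.
  4. (~v1 | v9 | v5) — ~v1 is true.
  5. (v7 | v6) — v6 is true.
  6. (v3 | v2 | v7) — v3 is true.
  7. (~v6 | ~v5) — ~v5 is true.
  8. (~v6 | v5 | ~v2) — ~v2 is true.
  9. (v9 | v5 | v8) — v8 is true.
  10. (v2 | ~v5) — ~v5 is true.
  11. (v6 | v4 | ~v9) — v4 is true.
  12. (~v4 | v3 | ~v7) — ~v7 is true.
  13. (~v9 | ~v8 | ~v4) — ~v9 is true.
  14. (v5 | v4 | v3) — v3 is true.
  15. (v4 | v9) — v4 is true.
  16. (~v9 | ~v4 | ~v6) — ~v9 is true.
  17. (v3 | v1) — v3 is true.

v1=False, v2=False, v3=True, v4=True, v5=False, v6=True, v7=False, v8=True, v9=False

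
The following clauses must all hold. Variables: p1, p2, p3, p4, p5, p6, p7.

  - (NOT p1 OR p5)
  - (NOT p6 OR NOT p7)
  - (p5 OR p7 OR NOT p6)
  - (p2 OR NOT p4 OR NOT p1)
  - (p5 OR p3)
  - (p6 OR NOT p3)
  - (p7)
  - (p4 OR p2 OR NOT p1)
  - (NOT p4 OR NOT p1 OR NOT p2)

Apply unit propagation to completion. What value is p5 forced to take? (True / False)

True

Unit clause (p7) sets p7 = True.
(NOT p7 OR NOT p6): since p7 = True, the clause reduces to (NOT p6). p6 = False.
(NOT p3 OR p6): since p6 = False, the clause reduces to (NOT p3). p3 = False.
(p5 OR p3): since p3 = False, the clause reduces to (p5). p5 = True.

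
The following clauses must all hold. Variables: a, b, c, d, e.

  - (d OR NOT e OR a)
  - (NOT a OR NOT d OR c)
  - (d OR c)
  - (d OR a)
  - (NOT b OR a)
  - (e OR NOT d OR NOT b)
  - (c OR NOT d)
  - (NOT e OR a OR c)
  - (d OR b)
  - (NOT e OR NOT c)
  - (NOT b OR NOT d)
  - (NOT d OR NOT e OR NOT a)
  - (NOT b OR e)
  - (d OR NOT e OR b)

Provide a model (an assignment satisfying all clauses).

Set a = False and propagate.
  then d is forced to True.
  then b is forced to False.
  then c is forced to True.
  then e is forced to False.

a=F, b=F, c=T, d=T, e=F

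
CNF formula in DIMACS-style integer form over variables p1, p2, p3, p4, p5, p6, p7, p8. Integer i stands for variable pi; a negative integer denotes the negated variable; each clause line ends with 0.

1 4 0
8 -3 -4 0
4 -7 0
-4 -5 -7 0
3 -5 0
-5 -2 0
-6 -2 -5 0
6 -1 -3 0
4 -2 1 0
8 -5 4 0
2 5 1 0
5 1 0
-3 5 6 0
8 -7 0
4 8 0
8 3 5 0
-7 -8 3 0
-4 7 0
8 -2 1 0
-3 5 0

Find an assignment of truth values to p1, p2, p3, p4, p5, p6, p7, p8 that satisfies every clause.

p1=True, p2=False, p3=True, p4=False, p5=True, p6=True, p7=False, p8=True

Branch on p1: take p1 = True.
Branch on p2: take p2 = False.
Set p3 = True and propagate.
  then p6 is forced to True.
  then p5 is forced to True.
The remaining clauses are satisfied by p4 = False, p7 = False, p8 = True.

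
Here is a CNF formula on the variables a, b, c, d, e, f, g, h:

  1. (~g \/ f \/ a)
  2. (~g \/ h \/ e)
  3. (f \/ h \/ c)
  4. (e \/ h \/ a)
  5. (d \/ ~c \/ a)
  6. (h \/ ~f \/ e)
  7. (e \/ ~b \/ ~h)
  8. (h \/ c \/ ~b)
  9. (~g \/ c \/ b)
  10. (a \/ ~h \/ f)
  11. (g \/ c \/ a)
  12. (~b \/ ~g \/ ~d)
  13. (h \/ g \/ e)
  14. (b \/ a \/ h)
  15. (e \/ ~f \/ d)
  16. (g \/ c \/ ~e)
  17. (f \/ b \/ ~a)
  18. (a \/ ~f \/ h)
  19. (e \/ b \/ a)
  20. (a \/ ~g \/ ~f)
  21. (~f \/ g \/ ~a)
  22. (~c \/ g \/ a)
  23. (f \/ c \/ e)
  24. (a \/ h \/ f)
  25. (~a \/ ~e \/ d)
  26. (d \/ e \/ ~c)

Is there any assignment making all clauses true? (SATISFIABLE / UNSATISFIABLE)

SATISFIABLE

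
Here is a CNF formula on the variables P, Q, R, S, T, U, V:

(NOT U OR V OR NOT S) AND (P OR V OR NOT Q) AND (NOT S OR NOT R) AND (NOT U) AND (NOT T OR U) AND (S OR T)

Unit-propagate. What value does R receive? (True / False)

False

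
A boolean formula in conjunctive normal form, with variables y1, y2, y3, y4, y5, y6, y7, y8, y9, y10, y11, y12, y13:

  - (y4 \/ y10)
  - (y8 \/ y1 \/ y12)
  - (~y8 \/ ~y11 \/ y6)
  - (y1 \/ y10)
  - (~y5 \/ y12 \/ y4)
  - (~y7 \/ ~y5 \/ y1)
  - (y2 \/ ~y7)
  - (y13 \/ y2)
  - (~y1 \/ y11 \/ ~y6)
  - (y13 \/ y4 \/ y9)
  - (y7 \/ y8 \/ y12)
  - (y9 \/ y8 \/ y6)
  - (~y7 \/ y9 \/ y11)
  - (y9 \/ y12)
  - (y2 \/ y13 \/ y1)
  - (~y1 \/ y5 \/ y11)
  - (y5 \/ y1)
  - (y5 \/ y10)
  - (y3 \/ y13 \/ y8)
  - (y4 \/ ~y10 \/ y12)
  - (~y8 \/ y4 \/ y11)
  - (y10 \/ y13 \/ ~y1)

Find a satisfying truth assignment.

y9 occurs only positively in the remaining clauses — set y9 = True.
Pure literal: y12 appears only positively; assign y12 = True.
Set y1 = True and propagate.
Branch on y2: take y2 = False.
  then y7 is forced to False.
  then y13 is forced to True.
The remaining clauses are satisfied by y3 = False, y4 = False, y5 = False, y6 = True, y8 = False, y10 = True, y11 = True.

y1=T, y2=F, y3=F, y4=F, y5=F, y6=T, y7=F, y8=F, y9=T, y10=T, y11=T, y12=T, y13=T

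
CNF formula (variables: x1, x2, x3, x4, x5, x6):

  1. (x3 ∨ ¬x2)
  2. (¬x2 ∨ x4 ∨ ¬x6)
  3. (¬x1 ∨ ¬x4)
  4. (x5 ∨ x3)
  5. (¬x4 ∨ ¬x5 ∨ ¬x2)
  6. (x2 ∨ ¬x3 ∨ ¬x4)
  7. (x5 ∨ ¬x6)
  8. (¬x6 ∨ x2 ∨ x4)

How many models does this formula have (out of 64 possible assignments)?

Split on x2, then x4.
  x2=T, x4=T: remaining (x1,x3,x5,x6) ∈ {(F,T,F,F)} — 1.
  x2=T, x4=F: remaining (x1,x3,x5,x6) ∈ {(F,T,F,F); (F,T,T,F); (T,T,F,F); (T,T,T,F)} — 4.
  x2=F, x4=T: remaining (x1,x3,x5,x6) ∈ {(F,F,T,F); (F,F,T,T)} — 2.
  x2=F, x4=F: x1 free; 3 ways for (x3,x5,x6) × 2^1 = 6.
Total: 1 + 4 + 2 + 6 = 13.

13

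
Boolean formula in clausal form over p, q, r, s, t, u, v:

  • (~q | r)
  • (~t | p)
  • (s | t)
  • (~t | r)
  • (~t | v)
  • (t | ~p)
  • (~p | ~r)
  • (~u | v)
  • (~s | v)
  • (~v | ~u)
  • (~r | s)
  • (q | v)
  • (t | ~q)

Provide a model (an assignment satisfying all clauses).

p=F  q=F  r=F  s=T  t=F  u=F  v=T

Check each clause:
  1. (r | ~q) — ~q is true.
  2. (~t | p) — ~t is true.
  3. (s | t) — s is true.
  4. (~t | r) — ~t is true.
  5. (v | ~t) — ~t is true.
  6. (t | ~p) — ~p is true.
  7. (~r | ~p) — ~r is true.
  8. (~u | v) — ~u is true.
  9. (~s | v) — v is true.
  10. (~v | ~u) — ~u is true.
  11. (~r | s) — s is true.
  12. (q | v) — v is true.
  13. (t | ~q) — ~q is true.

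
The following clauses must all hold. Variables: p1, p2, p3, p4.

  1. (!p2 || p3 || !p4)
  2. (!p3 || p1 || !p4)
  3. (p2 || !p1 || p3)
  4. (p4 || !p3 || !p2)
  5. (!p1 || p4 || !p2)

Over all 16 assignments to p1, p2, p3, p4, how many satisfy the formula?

Satisfying assignments:
  p1=F p2=F p3=F p4=F
  p1=F p2=F p3=F p4=T
  p1=F p2=F p3=T p4=F
  p1=F p2=T p3=F p4=F
  p1=T p2=F p3=T p4=F
  p1=T p2=F p3=T p4=T
  p1=T p2=T p3=T p4=T
Count: 7.

7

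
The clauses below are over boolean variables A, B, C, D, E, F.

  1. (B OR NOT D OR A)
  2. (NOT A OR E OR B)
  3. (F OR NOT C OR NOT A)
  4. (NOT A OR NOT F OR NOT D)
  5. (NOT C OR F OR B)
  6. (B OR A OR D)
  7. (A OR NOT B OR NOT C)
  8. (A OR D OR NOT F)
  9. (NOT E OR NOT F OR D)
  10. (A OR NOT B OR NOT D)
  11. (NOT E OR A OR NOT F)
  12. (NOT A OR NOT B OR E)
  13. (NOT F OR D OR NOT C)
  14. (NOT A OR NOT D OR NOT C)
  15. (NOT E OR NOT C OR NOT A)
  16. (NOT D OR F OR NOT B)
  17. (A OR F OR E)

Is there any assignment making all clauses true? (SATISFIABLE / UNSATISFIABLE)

C occurs only negated in the remaining clauses — set C = False.
Branch on A: take A = True.
For the remaining variables, B = False, D = True, E = True, F = False works.
So A=T  B=F  C=F  D=T  E=T  F=F is a satisfying assignment.

SATISFIABLE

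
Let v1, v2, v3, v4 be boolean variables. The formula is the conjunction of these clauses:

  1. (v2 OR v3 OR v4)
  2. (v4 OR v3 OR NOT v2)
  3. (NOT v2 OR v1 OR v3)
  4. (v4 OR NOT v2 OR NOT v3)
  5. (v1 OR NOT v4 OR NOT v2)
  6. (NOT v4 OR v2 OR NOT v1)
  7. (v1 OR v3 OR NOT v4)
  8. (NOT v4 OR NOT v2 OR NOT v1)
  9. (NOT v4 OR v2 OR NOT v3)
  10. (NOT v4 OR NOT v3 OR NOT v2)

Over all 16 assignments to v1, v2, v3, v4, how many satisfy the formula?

2

The models are:
  v1=0 v2=0 v3=1 v4=0
  v1=1 v2=0 v3=1 v4=0
That's 2 in total.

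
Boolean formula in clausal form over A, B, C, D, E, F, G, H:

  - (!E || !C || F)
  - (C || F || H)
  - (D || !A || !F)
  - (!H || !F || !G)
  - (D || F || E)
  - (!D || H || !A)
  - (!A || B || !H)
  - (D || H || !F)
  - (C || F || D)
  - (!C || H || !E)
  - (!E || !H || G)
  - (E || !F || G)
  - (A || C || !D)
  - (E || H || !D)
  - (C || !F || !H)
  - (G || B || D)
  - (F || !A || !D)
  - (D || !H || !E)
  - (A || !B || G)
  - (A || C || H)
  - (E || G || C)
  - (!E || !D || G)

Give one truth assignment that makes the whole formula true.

A=False, B=False, C=True, D=True, E=False, F=False, G=False, H=True

Branch on A: take A = False.
Try B = False.
The remaining clauses are satisfied by C = True, D = True, E = False, F = False, G = False, H = True.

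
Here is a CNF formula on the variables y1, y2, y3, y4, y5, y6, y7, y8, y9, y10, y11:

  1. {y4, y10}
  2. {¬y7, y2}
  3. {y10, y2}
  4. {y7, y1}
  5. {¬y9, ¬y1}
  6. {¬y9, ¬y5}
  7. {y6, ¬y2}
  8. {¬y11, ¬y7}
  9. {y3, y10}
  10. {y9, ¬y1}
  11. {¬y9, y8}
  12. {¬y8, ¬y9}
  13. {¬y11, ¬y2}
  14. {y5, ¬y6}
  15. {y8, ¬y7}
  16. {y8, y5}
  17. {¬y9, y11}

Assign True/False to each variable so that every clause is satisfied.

Pure literal: y3 appears only positively; assign y3 = True.
Pure literal: y4 appears only positively; assign y4 = True.
Set y1 = False and propagate.
  then y7 is forced to True.
  then y2 is forced to True.
  then y6 is forced to True.
  then y11 is forced to False.
  then y5 is forced to True.
  then y9 is forced to False.
  then y8 is forced to True.
y10 is now unconstrained; take y10 = True.

y1 = 0, y2 = 1, y3 = 1, y4 = 1, y5 = 1, y6 = 1, y7 = 1, y8 = 1, y9 = 0, y10 = 1, y11 = 0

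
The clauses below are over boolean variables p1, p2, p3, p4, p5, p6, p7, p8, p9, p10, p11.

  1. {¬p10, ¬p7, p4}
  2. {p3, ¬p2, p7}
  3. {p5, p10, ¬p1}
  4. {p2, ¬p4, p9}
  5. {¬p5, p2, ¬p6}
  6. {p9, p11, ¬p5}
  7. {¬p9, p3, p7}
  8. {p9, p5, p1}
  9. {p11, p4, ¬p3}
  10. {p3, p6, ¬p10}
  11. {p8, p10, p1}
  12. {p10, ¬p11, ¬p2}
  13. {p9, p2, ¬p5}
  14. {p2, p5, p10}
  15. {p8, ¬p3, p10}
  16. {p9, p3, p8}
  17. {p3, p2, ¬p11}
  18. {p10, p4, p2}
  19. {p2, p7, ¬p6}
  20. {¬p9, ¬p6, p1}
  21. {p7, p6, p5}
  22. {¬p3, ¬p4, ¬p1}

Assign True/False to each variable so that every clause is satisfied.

p1 = False, p2 = False, p3 = True, p4 = True, p5 = True, p6 = False, p7 = True, p8 = True, p9 = True, p10 = False, p11 = True

p8 occurs only positively in the remaining clauses — set p8 = True.
Branch on p1: take p1 = False.
Set p2 = False and propagate.
For the remaining variables, p3 = True, p4 = True, p5 = True, p6 = False, p7 = True, p9 = True, p10 = False, p11 = True works.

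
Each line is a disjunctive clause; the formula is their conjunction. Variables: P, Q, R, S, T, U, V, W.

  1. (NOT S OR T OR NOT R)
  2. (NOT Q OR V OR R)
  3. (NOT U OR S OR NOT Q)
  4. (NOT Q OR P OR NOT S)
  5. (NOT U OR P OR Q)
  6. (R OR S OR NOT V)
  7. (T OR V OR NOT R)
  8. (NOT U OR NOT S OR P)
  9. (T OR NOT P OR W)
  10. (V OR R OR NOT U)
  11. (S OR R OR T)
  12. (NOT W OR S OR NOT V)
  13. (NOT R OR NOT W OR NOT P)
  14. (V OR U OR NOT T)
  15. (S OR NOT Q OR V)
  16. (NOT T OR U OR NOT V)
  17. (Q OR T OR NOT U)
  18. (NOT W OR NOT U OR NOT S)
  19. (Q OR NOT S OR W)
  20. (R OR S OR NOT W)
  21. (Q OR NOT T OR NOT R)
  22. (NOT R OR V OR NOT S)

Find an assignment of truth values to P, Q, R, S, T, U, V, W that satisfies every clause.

P=0, Q=0, R=0, S=1, T=0, U=0, V=0, W=1

Check each clause:
  1. (T OR NOT S OR NOT R) — NOT R is true.
  2. (NOT Q OR R OR V) — NOT Q is true.
  3. (NOT U OR S OR NOT Q) — NOT U is true.
  4. (NOT S OR NOT Q OR P) — NOT Q is true.
  5. (P OR Q OR NOT U) — NOT U is true.
  6. (S OR NOT V OR R) — NOT V is true.
  7. (NOT R OR V OR T) — NOT R is true.
  8. (P OR NOT U OR NOT S) — NOT U is true.
  9. (W OR T OR NOT P) — W is true.
  10. (V OR R OR NOT U) — NOT U is true.
  11. (R OR T OR S) — S is true.
  12. (NOT V OR S OR NOT W) — NOT V is true.
  13. (NOT W OR NOT R OR NOT P) — NOT R is true.
  14. (NOT T OR V OR U) — NOT T is true.
  15. (V OR NOT Q OR S) — S is true.
  16. (U OR NOT T OR NOT V) — NOT V is true.
  17. (NOT U OR Q OR T) — NOT U is true.
  18. (NOT W OR NOT S OR NOT U) — NOT U is true.
  19. (W OR Q OR NOT S) — W is true.
  20. (NOT W OR R OR S) — S is true.
  21. (NOT T OR Q OR NOT R) — NOT T is true.
  22. (NOT S OR NOT R OR V) — NOT R is true.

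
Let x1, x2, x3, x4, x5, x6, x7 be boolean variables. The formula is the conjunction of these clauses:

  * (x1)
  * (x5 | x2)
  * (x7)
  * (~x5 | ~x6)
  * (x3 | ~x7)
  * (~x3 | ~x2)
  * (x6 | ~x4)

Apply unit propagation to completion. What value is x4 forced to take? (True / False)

(x1) stands alone — x1 = True.
(x7) stands alone — x7 = True.
(~x7 | x3): since x7 = True, the clause reduces to (x3). x3 = True.
In (~x3 | ~x2), ~x3 is now false; ~x2 must hold, so x2 = False.
From (x5 | x2) and x2 = False: x5 = True.
(~x6 | ~x5): since x5 = True, the clause reduces to (~x6). x6 = False.
In (x6 | ~x4), x6 is now false; ~x4 must hold, so x4 = False.

False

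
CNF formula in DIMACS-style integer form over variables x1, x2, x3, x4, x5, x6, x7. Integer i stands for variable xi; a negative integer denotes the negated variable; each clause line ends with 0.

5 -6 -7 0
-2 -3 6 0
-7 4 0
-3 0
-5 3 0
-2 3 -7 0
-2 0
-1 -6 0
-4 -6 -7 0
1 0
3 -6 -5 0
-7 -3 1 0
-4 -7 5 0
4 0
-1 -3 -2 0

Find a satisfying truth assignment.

x1=T, x2=F, x3=F, x4=T, x5=F, x6=F, x7=F

Check each clause:
  1. (NOT x6 OR NOT x7 OR x5) — NOT x7 is true.
  2. (NOT x2 OR x6 OR NOT x3) — NOT x3 is true.
  3. (NOT x7 OR x4) — NOT x7 is true.
  4. (NOT x3) — NOT x3 is true.
  5. (x3 OR NOT x5) — NOT x5 is true.
  6. (NOT x7 OR x3 OR NOT x2) — NOT x7 is true.
  7. (NOT x2) — NOT x2 is true.
  8. (NOT x6 OR NOT x1) — NOT x6 is true.
  9. (NOT x4 OR NOT x7 OR NOT x6) — NOT x7 is true.
  10. (x1) — x1 is true.
  11. (NOT x6 OR x3 OR NOT x5) — NOT x6 is true.
  12. (NOT x3 OR x1 OR NOT x7) — x1 is true.
  13. (NOT x7 OR x5 OR NOT x4) — NOT x7 is true.
  14. (x4) — x4 is true.
  15. (NOT x2 OR NOT x1 OR NOT x3) — NOT x3 is true.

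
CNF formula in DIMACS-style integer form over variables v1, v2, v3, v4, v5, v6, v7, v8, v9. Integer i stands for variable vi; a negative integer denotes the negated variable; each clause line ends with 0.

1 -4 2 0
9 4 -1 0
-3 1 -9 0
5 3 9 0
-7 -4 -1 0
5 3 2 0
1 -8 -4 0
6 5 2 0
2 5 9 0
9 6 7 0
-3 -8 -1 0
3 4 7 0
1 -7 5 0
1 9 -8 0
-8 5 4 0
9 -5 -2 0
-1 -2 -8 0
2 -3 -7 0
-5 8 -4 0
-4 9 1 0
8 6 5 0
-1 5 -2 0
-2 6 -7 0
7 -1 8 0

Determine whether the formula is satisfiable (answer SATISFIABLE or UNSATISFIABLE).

SATISFIABLE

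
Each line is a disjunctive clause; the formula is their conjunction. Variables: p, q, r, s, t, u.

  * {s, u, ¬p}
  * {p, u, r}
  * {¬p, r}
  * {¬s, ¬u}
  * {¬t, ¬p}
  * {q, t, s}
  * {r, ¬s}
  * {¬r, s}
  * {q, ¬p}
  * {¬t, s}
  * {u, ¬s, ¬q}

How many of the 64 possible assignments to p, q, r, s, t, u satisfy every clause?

3

The models are:
  p=0 q=0 r=1 s=1 t=0 u=0
  p=0 q=0 r=1 s=1 t=1 u=0
  p=0 q=1 r=0 s=0 t=0 u=1
That's 3 in total.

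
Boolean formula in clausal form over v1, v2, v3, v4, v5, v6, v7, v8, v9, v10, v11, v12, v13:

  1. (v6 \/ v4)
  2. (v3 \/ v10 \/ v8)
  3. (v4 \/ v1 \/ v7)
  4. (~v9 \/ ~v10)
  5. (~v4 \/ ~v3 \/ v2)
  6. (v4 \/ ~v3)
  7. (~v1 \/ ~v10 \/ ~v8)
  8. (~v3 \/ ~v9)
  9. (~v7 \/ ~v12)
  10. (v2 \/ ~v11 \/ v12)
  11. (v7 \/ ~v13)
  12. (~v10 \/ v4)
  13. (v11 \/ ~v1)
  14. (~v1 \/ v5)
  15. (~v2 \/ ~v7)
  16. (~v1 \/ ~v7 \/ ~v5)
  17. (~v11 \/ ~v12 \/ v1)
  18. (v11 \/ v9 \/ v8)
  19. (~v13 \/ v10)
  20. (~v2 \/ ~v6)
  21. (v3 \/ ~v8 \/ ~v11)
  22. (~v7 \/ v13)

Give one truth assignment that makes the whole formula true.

Set v1 = False and propagate.
Set v2 = False and propagate.
The remaining clauses are satisfied by v3 = False, v4 = True, v5 = True, v6 = True, v7 = False, v8 = True, v9 = False, v10 = False, v11 = False, v12 = False, v13 = False.

v1 = F  v2 = F  v3 = F  v4 = T  v5 = T  v6 = T  v7 = F  v8 = T  v9 = F  v10 = F  v11 = F  v12 = F  v13 = F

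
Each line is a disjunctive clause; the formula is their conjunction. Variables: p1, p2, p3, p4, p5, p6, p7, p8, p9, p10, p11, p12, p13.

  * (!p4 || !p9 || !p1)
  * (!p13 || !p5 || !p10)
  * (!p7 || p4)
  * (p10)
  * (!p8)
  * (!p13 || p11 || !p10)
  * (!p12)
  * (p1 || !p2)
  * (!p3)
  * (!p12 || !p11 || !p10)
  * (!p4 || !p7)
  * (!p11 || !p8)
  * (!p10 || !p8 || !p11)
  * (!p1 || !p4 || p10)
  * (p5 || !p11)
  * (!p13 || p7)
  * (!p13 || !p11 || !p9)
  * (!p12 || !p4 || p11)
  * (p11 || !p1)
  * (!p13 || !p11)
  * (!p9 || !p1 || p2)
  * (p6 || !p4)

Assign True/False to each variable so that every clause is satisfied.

p1=True  p2=True  p3=False  p4=False  p5=True  p6=True  p7=False  p8=False  p9=False  p10=True  p11=True  p12=False  p13=False

Check each clause:
  1. (!p4 || !p1 || !p9) — !p4 is true.
  2. (!p10 || !p5 || !p13) — !p13 is true.
  3. (p4 || !p7) — !p7 is true.
  4. (p10) — p10 is true.
  5. (!p8) — !p8 is true.
  6. (!p10 || !p13 || p11) — p11 is true.
  7. (!p12) — !p12 is true.
  8. (!p2 || p1) — p1 is true.
  9. (!p3) — !p3 is true.
  10. (!p12 || !p11 || !p10) — !p12 is true.
  11. (!p7 || !p4) — !p7 is true.
  12. (!p8 || !p11) — !p8 is true.
  13. (!p10 || !p8 || !p11) — !p8 is true.
  14. (p10 || !p1 || !p4) — p10 is true.
  15. (p5 || !p11) — p5 is true.
  16. (p7 || !p13) — !p13 is true.
  17. (!p11 || !p9 || !p13) — !p13 is true.
  18. (!p4 || p11 || !p12) — p11 is true.
  19. (!p1 || p11) — p11 is true.
  20. (!p11 || !p13) — !p13 is true.
  21. (!p9 || !p1 || p2) — p2 is true.
  22. (p6 || !p4) — !p4 is true.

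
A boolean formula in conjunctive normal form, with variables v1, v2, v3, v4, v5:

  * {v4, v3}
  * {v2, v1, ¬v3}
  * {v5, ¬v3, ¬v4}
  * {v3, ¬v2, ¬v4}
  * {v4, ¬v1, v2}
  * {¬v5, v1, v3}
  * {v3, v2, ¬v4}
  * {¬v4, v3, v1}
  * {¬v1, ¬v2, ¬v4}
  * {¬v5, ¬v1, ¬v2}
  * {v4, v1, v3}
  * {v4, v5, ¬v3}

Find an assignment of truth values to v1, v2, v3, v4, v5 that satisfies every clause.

v1=0, v2=1, v3=1, v4=0, v5=1

Branch on v1: take v1 = False.
The remaining clauses are satisfied by v2 = True, v3 = True, v4 = False, v5 = True.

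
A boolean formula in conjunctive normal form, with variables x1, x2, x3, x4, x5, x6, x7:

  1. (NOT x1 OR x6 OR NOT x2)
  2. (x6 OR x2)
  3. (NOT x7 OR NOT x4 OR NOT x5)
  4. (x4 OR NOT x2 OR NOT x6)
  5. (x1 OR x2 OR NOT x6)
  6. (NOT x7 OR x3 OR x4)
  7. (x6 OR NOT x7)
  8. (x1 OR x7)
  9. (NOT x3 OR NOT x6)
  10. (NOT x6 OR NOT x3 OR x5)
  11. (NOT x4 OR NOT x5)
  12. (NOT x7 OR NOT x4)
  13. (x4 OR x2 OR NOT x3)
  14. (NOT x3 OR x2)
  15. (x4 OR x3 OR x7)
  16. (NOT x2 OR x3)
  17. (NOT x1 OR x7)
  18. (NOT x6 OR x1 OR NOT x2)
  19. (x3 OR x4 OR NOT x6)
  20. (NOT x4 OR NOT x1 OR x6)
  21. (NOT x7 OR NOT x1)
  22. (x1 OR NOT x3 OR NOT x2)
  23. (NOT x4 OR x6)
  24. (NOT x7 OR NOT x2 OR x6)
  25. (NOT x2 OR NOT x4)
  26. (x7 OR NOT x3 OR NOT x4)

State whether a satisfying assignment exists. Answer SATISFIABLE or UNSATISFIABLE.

UNSATISFIABLE

x4 = True:
  propagation gives x5=False, x7=False, x1=True; an empty clause results — contradiction.
x4 = False:
  x2 = True:
    propagation gives x6=False, x1=False, x7=False; an empty clause results — contradiction.
  x2 = False:
    propagation gives x6=True, x1=True, x3=False; an empty clause results — contradiction.
Every branch closes, so no satisfying assignment exists.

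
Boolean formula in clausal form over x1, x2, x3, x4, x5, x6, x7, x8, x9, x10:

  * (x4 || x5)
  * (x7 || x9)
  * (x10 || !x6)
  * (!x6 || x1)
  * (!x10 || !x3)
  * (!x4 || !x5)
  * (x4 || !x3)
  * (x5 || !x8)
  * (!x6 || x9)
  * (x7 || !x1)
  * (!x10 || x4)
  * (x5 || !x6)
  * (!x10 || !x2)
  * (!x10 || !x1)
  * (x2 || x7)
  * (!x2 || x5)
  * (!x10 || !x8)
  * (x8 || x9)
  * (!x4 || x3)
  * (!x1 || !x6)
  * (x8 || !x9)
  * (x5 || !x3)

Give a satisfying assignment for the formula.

x1 = T  x2 = T  x3 = F  x4 = F  x5 = T  x6 = F  x7 = T  x8 = T  x9 = T  x10 = F

Pure literal: x6 appears only negated; assign x6 = False.
Pure literal: x7 appears only positively; assign x7 = True.
Branch on x1: take x1 = True.
  then x10 is forced to False.
For the remaining variables, x2 = True, x3 = False, x4 = False, x5 = True, x8 = True, x9 = True works.
Every clause has at least one true literal under this assignment.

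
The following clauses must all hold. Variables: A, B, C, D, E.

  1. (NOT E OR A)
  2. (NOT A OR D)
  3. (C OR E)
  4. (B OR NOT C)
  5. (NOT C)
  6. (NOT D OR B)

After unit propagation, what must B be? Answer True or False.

Unit clause (NOT C) sets C = False.
From (C OR E) and C = False: E = True.
From (NOT E OR A) and E = True: A = True.
From (D OR NOT A) and A = True: D = True.
(NOT D OR B): since D = True, the clause reduces to (B). B = True.

True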